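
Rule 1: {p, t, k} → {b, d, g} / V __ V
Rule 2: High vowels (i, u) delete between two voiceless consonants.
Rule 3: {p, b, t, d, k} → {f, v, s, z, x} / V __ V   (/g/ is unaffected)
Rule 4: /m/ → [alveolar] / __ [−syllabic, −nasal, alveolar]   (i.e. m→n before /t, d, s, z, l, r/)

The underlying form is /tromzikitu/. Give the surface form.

Rule 1 (intervocalic voicing): /k/ is a voiceless stop between vowels /i/ and /i/, so it voices to [g]. /t/ is a voiceless stop between vowels /i/ and /u/, so it voices to [d]. /tromzikitu/ → tromzigidu.
Rule 2 (high vowel syncope): no segment meets the environment; /tromzigidu/ is unchanged.
Rule 3 (intervocalic spirantization): /d/ is a stop between vowels /i/ and /u/, so it spirantizes to the fricative [z]. /tromzigidu/ → tromzigizu.
Rule 4 (nasal place assimilation): /m/ precedes the alveolar consonant /z/, so it assimilates in place to [n]. /tromzigizu/ → tronzigizu.

tronzigizu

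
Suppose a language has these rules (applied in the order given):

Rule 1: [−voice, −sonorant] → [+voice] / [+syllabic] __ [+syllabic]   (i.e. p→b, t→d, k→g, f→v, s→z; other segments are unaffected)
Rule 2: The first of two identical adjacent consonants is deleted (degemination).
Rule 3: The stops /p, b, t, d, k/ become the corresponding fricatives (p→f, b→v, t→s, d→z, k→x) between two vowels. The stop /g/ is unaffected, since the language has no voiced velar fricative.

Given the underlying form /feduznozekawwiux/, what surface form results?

fezuznozegawiux

Rule 1 (intervocalic voicing): /k/ is a voiceless obstruent between vowels /e/ and /a/, so it voices to [g]. /feduznozekawwiux/ → feduznozegawwiux.
Rule 2 (degemination): /ww/ is a geminate; the first /w/ deletes. /feduznozegawwiux/ → feduznozegawiux.
Rule 3 (intervocalic spirantization): /d/ is a stop between vowels /e/ and /u/, so it spirantizes to the fricative [z]. /feduznozegawiux/ → fezuznozegawiux.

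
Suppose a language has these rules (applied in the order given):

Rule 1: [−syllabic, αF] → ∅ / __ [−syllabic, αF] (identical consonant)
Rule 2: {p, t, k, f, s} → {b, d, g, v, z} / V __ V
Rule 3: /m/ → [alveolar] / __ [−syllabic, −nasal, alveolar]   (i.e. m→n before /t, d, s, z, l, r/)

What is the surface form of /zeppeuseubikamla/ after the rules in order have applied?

zebeuzeubiganla

Rule 1 (degemination): /pp/ is a geminate; the first /p/ deletes. /zeppeuseubikamla/ → zepeuseubikamla.
Rule 2 (intervocalic voicing): /p/ is a voiceless obstruent between vowels /e/ and /e/, so it voices to [b]. /s/ is a voiceless obstruent between vowels /u/ and /e/, so it voices to [z]. /k/ is a voiceless obstruent between vowels /i/ and /a/, so it voices to [g]. /zepeuseubikamla/ → zebeuzeubigamla.
Rule 3 (nasal place assimilation): /m/ precedes the alveolar consonant /l/, so it assimilates in place to [n]. /zebeuzeubigamla/ → zebeuzeubiganla.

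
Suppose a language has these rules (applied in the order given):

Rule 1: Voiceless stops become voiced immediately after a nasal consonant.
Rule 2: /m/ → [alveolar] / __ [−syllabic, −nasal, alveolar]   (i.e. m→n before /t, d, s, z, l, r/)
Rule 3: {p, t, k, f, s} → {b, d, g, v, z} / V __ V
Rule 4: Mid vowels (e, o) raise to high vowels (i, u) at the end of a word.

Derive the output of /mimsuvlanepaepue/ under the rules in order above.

Rule 1 (post-nasal voicing): no segment meets the environment; /mimsuvlanepaepue/ is unchanged.
Rule 2 (nasal place assimilation): /m/ precedes the alveolar consonant /s/, so it assimilates in place to [n]. /mimsuvlanepaepue/ → minsuvlanepaepue.
Rule 3 (intervocalic voicing): /p/ is a voiceless obstruent between vowels /e/ and /a/, so it voices to [b]. /p/ is a voiceless obstruent between vowels /e/ and /u/, so it voices to [b]. /minsuvlanepaepue/ → minsuvlanebaebue.
Rule 4 (final vowel raising): /e/ is a mid vowel in word-final position, so it raises to [i]. /minsuvlanebaebue/ → minsuvlanebaebui.

minsuvlanebaebui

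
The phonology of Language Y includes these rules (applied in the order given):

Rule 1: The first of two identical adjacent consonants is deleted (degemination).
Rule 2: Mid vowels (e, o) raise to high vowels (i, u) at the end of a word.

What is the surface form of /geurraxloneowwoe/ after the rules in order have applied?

geuraxloneowoi

Rule 1 (degemination): /rr/ is a geminate; the first /r/ deletes. /ww/ is a geminate; the first /w/ deletes. /geurraxloneowwoe/ → geuraxloneowoe.
Rule 2 (final vowel raising): /e/ is a mid vowel in word-final position, so it raises to [i]. /geuraxloneowoe/ → geuraxloneowoi.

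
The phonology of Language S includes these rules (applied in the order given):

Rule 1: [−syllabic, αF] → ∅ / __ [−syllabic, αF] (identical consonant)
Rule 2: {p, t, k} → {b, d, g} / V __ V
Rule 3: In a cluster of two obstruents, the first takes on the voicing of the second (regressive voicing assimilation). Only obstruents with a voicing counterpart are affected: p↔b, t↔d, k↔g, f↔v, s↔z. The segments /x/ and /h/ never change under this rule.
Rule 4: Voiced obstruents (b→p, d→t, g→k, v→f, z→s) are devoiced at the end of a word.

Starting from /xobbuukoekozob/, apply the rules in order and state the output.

xobuugoegozop

Rule 1 (degemination): /bb/ is a geminate; the first /b/ deletes. /xobbuukoekozob/ → xobuukoekozob.
Rule 2 (intervocalic voicing): /k/ is a voiceless stop between vowels /u/ and /o/, so it voices to [g]. /k/ is a voiceless stop between vowels /e/ and /o/, so it voices to [g]. /xobuukoekozob/ → xobuugoegozob.
Rule 3 (regressive voicing assimilation): no segment meets the environment; /xobuugoegozob/ is unchanged.
Rule 4 (final devoicing): /b/ is a voiced obstruent in word-final position, so it devoices to [p]. /xobuugoegozob/ → xobuugoegozop.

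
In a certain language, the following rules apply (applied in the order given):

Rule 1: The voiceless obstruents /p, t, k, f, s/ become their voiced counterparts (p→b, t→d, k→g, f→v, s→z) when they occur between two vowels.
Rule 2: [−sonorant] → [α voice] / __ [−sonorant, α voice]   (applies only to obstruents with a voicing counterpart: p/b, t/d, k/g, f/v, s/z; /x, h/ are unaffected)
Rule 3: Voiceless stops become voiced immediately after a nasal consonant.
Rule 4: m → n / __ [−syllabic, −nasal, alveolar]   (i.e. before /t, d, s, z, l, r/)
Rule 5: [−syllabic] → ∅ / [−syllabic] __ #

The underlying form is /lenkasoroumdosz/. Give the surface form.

lengazoroundoz

Rule 1 (intervocalic voicing): /s/ is a voiceless obstruent between vowels /a/ and /o/, so it voices to [z]. /lenkasoroumdosz/ → lenkazoroumdosz.
Rule 2 (regressive voicing assimilation): /s/ precedes the voiced obstruent /z/, so it voices to [z] by assimilation. /lenkazoroumdosz/ → lenkazoroumdozz.
Rule 3 (post-nasal voicing): /k/ is a voiceless stop immediately after the nasal /n/, so it voices to [g]. /lenkazoroumdozz/ → lengazoroumdozz.
Rule 4 (nasal place assimilation): /m/ precedes the alveolar consonant /d/, so it assimilates in place to [n]. /lengazoroumdozz/ → lengazoroundozz.
Rule 5 (final cluster simplification): /z/ is the second consonant of a word-final cluster /zz/, so it deletes. /lengazoroundozz/ → lengazoroundoz.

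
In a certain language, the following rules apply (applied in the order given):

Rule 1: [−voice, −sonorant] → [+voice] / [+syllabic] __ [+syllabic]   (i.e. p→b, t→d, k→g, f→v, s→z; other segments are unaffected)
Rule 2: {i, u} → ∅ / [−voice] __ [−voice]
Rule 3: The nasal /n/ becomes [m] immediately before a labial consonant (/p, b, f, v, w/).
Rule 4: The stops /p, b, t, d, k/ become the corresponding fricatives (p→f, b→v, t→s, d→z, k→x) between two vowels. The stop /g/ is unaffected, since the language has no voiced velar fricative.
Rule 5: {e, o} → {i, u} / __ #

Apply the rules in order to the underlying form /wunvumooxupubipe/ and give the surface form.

wumvumooxuvuvivi

Rule 1 (intervocalic voicing): /p/ is a voiceless obstruent between vowels /u/ and /u/, so it voices to [b]. /p/ is a voiceless obstruent between vowels /i/ and /e/, so it voices to [b]. /wunvumooxupubipe/ → wunvumooxububibe.
Rule 2 (high vowel syncope): no segment meets the environment; /wunvumooxububibe/ is unchanged.
Rule 3 (nasal place assimilation): /n/ precedes the labial consonant /v/, so it assimilates in place to [m]. /wunvumooxububibe/ → wumvumooxububibe.
Rule 4 (intervocalic spirantization): /b/ is a stop between vowels /u/ and /u/, so it spirantizes to the fricative [v]. /b/ is a stop between vowels /u/ and /i/, so it spirantizes to the fricative [v]. /b/ is a stop between vowels /i/ and /e/, so it spirantizes to the fricative [v]. /wumvumooxububibe/ → wumvumooxuvuvive.
Rule 5 (final vowel raising): /e/ is a mid vowel in word-final position, so it raises to [i]. /wumvumooxuvuvive/ → wumvumooxuvuvivi.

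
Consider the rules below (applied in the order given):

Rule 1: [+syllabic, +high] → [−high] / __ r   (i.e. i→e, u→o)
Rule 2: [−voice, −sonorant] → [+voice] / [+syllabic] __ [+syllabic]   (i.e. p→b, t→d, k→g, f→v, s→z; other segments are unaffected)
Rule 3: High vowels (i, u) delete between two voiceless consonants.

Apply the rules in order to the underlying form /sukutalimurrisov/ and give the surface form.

Rule 1 (pre-rhotic lowering): /u/ is a high vowel immediately before /r/, so it lowers to [o]. /sukutalimurrisov/ → sukutalimorrisov.
Rule 2 (intervocalic voicing): /k/ is a voiceless obstruent between vowels /u/ and /u/, so it voices to [g]. /t/ is a voiceless obstruent between vowels /u/ and /a/, so it voices to [d]. /s/ is a voiceless obstruent between vowels /i/ and /o/, so it voices to [z]. /sukutalimorrisov/ → sugudalimorrizov.
Rule 3 (high vowel syncope): no segment meets the environment; /sugudalimorrizov/ is unchanged.

sugudalimorrizov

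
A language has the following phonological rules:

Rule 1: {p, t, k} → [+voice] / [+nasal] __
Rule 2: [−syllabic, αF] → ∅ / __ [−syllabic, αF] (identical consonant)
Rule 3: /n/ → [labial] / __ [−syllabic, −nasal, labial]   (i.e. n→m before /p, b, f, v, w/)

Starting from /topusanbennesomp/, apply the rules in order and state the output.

topusambenesomb

Rule 1 (post-nasal voicing): /p/ is a voiceless stop immediately after the nasal /m/, so it voices to [b]. /topusanbennesomp/ → topusanbennesomb.
Rule 2 (degemination): /nn/ is a geminate; the first /n/ deletes. /topusanbennesomb/ → topusanbenesomb.
Rule 3 (nasal place assimilation): /n/ precedes the labial consonant /b/, so it assimilates in place to [m]. /topusanbenesomb/ → topusambenesomb.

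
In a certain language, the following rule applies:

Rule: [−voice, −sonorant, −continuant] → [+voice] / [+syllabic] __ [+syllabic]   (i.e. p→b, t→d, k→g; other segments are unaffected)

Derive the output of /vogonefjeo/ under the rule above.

vogonefjeo

No segment of /vogonefjeo/ meets the structural description of the rule, so the form surfaces unchanged.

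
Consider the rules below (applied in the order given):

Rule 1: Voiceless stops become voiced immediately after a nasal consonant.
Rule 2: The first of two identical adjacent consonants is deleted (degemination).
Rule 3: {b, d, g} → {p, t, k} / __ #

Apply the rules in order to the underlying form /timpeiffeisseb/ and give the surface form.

Rule 1 (post-nasal voicing): /p/ is a voiceless stop immediately after the nasal /m/, so it voices to [b]. /timpeiffeisseb/ → timbeiffeisseb.
Rule 2 (degemination): /ff/ is a geminate; the first /f/ deletes. /ss/ is a geminate; the first /s/ deletes. /timbeiffeisseb/ → timbeifeiseb.
Rule 3 (final devoicing): /b/ is a voiced stop in word-final position, so it devoices to [p]. /timbeifeiseb/ → timbeifeisep.

timbeifeisep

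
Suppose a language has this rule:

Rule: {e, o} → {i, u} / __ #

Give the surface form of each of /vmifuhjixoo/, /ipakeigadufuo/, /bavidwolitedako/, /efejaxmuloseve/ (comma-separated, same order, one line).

vmifuhjixou, ipakeigadufuu, bavidwolitedaku, efejaxmulosevi

/vmifuhjixoo/: /o/ is a mid vowel in word-final position, so it raises to [u]. → [vmifuhjixou].
/ipakeigadufuo/: /o/ is a mid vowel in word-final position, so it raises to [u]. → [ipakeigadufuu].
/bavidwolitedako/: /o/ is a mid vowel in word-final position, so it raises to [u]. → [bavidwolitedaku].
/efejaxmuloseve/: /e/ is a mid vowel in word-final position, so it raises to [i]. → [efejaxmulosevi].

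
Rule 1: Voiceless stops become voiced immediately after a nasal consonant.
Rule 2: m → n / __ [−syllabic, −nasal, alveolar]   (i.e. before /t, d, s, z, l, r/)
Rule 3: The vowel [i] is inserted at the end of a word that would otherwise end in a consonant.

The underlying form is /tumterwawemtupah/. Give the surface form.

Rule 1 (post-nasal voicing): /t/ is a voiceless stop immediately after the nasal /m/, so it voices to [d]. /t/ is a voiceless stop immediately after the nasal /m/, so it voices to [d]. /tumterwawemtupah/ → tumderwawemdupah.
Rule 2 (nasal place assimilation): /m/ precedes the alveolar consonant /d/, so it assimilates in place to [n]. /m/ precedes the alveolar consonant /d/, so it assimilates in place to [n]. /tumderwawemdupah/ → tunderwawendupah.
Rule 3 (final i-epenthesis): the form ends in the consonant /h/, so [i] is inserted word-finally. /tunderwawendupah/ → tunderwawendupahi.

tunderwawendupahi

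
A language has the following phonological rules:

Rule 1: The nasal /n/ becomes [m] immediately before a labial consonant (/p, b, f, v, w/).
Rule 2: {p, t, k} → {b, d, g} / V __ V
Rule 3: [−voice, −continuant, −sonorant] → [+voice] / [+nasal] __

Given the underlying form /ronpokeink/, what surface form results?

Rule 1 (nasal place assimilation): /n/ precedes the labial consonant /p/, so it assimilates in place to [m]. /ronpokeink/ → rompokeink.
Rule 2 (intervocalic voicing): /k/ is a voiceless stop between vowels /o/ and /e/, so it voices to [g]. /rompokeink/ → rompogeink.
Rule 3 (post-nasal voicing): /p/ is a voiceless stop immediately after the nasal /m/, so it voices to [b]. /k/ is a voiceless stop immediately after the nasal /n/, so it voices to [g]. /rompogeink/ → rombogeing.

rombogeing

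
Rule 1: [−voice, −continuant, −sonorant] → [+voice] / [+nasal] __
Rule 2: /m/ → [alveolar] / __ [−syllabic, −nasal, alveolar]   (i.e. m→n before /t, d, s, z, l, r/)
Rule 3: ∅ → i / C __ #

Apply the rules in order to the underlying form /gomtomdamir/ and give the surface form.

Rule 1 (post-nasal voicing): /t/ is a voiceless stop immediately after the nasal /m/, so it voices to [d]. /gomtomdamir/ → gomdomdamir.
Rule 2 (nasal place assimilation): /m/ precedes the alveolar consonant /d/, so it assimilates in place to [n]. /m/ precedes the alveolar consonant /d/, so it assimilates in place to [n]. /gomdomdamir/ → gondondamir.
Rule 3 (final i-epenthesis): the form ends in the consonant /r/, so [i] is inserted word-finally. /gondondamir/ → gondondamiri.

gondondamiri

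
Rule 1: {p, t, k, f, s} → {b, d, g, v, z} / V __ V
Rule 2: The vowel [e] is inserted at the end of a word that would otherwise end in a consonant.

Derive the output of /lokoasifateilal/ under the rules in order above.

Rule 1 (intervocalic voicing): /k/ is a voiceless obstruent between vowels /o/ and /o/, so it voices to [g]. /s/ is a voiceless obstruent between vowels /a/ and /i/, so it voices to [z]. /f/ is a voiceless obstruent between vowels /i/ and /a/, so it voices to [v]. /t/ is a voiceless obstruent between vowels /a/ and /e/, so it voices to [d]. /lokoasifateilal/ → logoazivadeilal.
Rule 2 (final e-epenthesis): the form ends in the consonant /l/, so [e] is inserted word-finally. /logoazivadeilal/ → logoazivadeilale.

logoazivadeilale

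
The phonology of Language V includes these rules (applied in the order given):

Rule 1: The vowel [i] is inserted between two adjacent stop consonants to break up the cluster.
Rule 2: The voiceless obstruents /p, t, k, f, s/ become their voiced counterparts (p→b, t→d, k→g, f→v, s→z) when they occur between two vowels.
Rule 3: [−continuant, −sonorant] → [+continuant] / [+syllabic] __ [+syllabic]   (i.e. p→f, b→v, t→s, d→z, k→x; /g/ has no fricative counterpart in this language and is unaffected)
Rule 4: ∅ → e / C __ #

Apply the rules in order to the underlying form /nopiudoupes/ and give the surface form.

noviuzouvese

Rule 1 (stop-cluster i-epenthesis): no segment meets the environment; /nopiudoupes/ is unchanged.
Rule 2 (intervocalic voicing): /p/ is a voiceless obstruent between vowels /o/ and /i/, so it voices to [b]. /p/ is a voiceless obstruent between vowels /u/ and /e/, so it voices to [b]. /nopiudoupes/ → nobiudoubes.
Rule 3 (intervocalic spirantization): /b/ is a stop between vowels /o/ and /i/, so it spirantizes to the fricative [v]. /d/ is a stop between vowels /u/ and /o/, so it spirantizes to the fricative [z]. /b/ is a stop between vowels /u/ and /e/, so it spirantizes to the fricative [v]. /nobiudoubes/ → noviuzouves.
Rule 4 (final e-epenthesis): the form ends in the consonant /s/, so [e] is inserted word-finally. /noviuzouves/ → noviuzouvese.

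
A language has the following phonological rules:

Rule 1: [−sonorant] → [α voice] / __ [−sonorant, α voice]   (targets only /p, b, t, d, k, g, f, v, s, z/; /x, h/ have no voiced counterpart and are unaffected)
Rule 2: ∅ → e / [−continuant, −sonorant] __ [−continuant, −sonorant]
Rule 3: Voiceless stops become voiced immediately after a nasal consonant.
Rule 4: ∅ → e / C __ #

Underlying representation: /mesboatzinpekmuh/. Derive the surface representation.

Rule 1 (regressive voicing assimilation): /s/ precedes the voiced obstruent /b/, so it voices to [z] by assimilation. /t/ precedes the voiced obstruent /z/, so it voices to [d] by assimilation. /mesboatzinpekmuh/ → mezboadzinpekmuh.
Rule 2 (stop-cluster e-epenthesis): no segment meets the environment; /mezboadzinpekmuh/ is unchanged.
Rule 3 (post-nasal voicing): /p/ is a voiceless stop immediately after the nasal /n/, so it voices to [b]. /mezboadzinpekmuh/ → mezboadzinbekmuh.
Rule 4 (final e-epenthesis): the form ends in the consonant /h/, so [e] is inserted word-finally. /mezboadzinbekmuh/ → mezboadzinbekmuhe.

mezboadzinbekmuhe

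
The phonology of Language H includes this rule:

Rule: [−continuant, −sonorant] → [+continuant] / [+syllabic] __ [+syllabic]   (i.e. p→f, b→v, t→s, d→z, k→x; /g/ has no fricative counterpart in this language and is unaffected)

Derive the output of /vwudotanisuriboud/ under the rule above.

vwuzosanisurivoud

/d/ is a stop between vowels /u/ and /o/, so it spirantizes to the fricative [z].
/t/ is a stop between vowels /o/ and /a/, so it spirantizes to the fricative [s].
/b/ is a stop between vowels /i/ and /o/, so it spirantizes to the fricative [v].
Surface form: [vwuzosanisurivoud].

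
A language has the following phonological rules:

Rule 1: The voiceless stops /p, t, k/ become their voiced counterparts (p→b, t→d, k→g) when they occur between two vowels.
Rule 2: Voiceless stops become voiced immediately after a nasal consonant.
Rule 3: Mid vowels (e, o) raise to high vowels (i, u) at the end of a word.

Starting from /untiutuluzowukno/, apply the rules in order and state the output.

undiuduluzowuknu

Rule 1 (intervocalic voicing): /t/ is a voiceless stop between vowels /u/ and /u/, so it voices to [d]. /untiutuluzowukno/ → untiuduluzowukno.
Rule 2 (post-nasal voicing): /t/ is a voiceless stop immediately after the nasal /n/, so it voices to [d]. /untiuduluzowukno/ → undiuduluzowukno.
Rule 3 (final vowel raising): /o/ is a mid vowel in word-final position, so it raises to [u]. /undiuduluzowukno/ → undiuduluzowuknu.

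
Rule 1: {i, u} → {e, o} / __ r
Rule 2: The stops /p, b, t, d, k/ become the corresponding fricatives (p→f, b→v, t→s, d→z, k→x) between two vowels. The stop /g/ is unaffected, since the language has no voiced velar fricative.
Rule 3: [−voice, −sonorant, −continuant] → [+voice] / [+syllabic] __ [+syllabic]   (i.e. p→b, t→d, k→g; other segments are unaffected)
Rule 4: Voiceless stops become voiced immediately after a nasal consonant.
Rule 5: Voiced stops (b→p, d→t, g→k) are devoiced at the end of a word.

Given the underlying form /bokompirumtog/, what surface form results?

boxomberumdok

Rule 1 (pre-rhotic lowering): /i/ is a high vowel immediately before /r/, so it lowers to [e]. /bokompirumtog/ → bokomperumtog.
Rule 2 (intervocalic spirantization): /k/ is a stop between vowels /o/ and /o/, so it spirantizes to the fricative [x]. /bokomperumtog/ → boxomperumtog.
Rule 3 (intervocalic voicing): no segment meets the environment; /boxomperumtog/ is unchanged.
Rule 4 (post-nasal voicing): /p/ is a voiceless stop immediately after the nasal /m/, so it voices to [b]. /t/ is a voiceless stop immediately after the nasal /m/, so it voices to [d]. /boxomperumtog/ → boxomberumdog.
Rule 5 (final devoicing): /g/ is a voiced stop in word-final position, so it devoices to [k]. /boxomberumdog/ → boxomberumdok.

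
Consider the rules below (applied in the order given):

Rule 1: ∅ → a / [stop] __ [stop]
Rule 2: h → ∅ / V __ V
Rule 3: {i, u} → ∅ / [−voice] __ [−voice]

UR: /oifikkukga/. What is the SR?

Rule 1 (stop-cluster a-epenthesis): /k/ and /k/ form a stop–stop cluster, so [a] is inserted between them. /k/ and /g/ form a stop–stop cluster, so [a] is inserted between them. /oifikkukga/ → oifikakukaga.
Rule 2 (intervocalic h-deletion): no segment meets the environment; /oifikakukaga/ is unchanged.
Rule 3 (high vowel syncope): /i/ is a high vowel flanked by voiceless consonants /f/ and /k/, so it deletes. /u/ is a high vowel flanked by voiceless consonants /k/ and /k/, so it deletes. /oifikakukaga/ → oifkakkaga.

oifkakkaga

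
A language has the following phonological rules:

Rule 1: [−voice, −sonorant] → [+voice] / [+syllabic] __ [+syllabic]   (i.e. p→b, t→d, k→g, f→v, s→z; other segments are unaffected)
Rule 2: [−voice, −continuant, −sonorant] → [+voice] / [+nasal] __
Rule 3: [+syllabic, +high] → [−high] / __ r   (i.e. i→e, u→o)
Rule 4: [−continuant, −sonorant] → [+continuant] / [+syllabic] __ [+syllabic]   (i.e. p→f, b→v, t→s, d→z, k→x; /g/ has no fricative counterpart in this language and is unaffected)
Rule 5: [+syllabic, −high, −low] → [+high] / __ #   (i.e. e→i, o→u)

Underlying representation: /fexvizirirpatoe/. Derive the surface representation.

Rule 1 (intervocalic voicing): /t/ is a voiceless obstruent between vowels /a/ and /o/, so it voices to [d]. /fexvizirirpatoe/ → fexvizirirpadoe.
Rule 2 (post-nasal voicing): no segment meets the environment; /fexvizirirpadoe/ is unchanged.
Rule 3 (pre-rhotic lowering): /i/ is a high vowel immediately before /r/, so it lowers to [e]. /i/ is a high vowel immediately before /r/, so it lowers to [e]. /fexvizirirpadoe/ → fexvizererpadoe.
Rule 4 (intervocalic spirantization): /d/ is a stop between vowels /a/ and /o/, so it spirantizes to the fricative [z]. /fexvizererpadoe/ → fexvizererpazoe.
Rule 5 (final vowel raising): /e/ is a mid vowel in word-final position, so it raises to [i]. /fexvizererpazoe/ → fexvizererpazoi.

fexvizererpazoi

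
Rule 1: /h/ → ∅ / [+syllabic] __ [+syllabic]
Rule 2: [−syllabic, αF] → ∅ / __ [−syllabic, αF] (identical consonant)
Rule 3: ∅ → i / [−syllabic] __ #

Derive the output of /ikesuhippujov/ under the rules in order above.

Rule 1 (intervocalic h-deletion): /h/ occurs between vowels /u/ and /i/, so it deletes. /ikesuhippujov/ → ikesuippujov.
Rule 2 (degemination): /pp/ is a geminate; the first /p/ deletes. /ikesuippujov/ → ikesuipujov.
Rule 3 (final i-epenthesis): the form ends in the consonant /v/, so [i] is inserted word-finally. /ikesuipujov/ → ikesuipujovi.

ikesuipujovi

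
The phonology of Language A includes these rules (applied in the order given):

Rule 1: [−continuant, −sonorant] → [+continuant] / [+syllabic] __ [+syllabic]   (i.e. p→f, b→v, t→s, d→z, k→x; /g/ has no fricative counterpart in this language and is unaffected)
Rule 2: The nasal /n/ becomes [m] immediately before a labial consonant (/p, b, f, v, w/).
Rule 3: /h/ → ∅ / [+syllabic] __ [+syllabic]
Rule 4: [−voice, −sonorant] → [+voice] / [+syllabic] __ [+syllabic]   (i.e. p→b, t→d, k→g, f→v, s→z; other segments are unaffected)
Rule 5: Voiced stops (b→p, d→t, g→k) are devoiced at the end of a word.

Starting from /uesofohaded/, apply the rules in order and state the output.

Rule 1 (intervocalic spirantization): /d/ is a stop between vowels /a/ and /e/, so it spirantizes to the fricative [z]. /uesofohaded/ → uesofohazed.
Rule 2 (nasal place assimilation): no segment meets the environment; /uesofohazed/ is unchanged.
Rule 3 (intervocalic h-deletion): /h/ occurs between vowels /o/ and /a/, so it deletes. /uesofohazed/ → uesofoazed.
Rule 4 (intervocalic voicing): /s/ is a voiceless obstruent between vowels /e/ and /o/, so it voices to [z]. /f/ is a voiceless obstruent between vowels /o/ and /o/, so it voices to [v]. /uesofoazed/ → uezovoazed.
Rule 5 (final devoicing): /d/ is a voiced stop in word-final position, so it devoices to [t]. /uezovoazed/ → uezovoazet.

uezovoazet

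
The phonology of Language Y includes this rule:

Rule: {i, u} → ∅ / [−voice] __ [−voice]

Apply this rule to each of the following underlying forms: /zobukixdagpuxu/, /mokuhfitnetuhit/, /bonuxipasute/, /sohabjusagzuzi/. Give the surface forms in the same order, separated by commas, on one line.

zobukxdagpxu, mokhftnetht, bonuxpaste, sohabjusagzuzi

/zobukixdagpuxu/: /i/ is a high vowel flanked by voiceless consonants /k/ and /x/, so it deletes. /u/ is a high vowel flanked by voiceless consonants /p/ and /x/, so it deletes. → [zobukxdagpxu].
/mokuhfitnetuhit/: /u/ is a high vowel flanked by voiceless consonants /k/ and /h/, so it deletes. /i/ is a high vowel flanked by voiceless consonants /f/ and /t/, so it deletes. /u/ is a high vowel flanked by voiceless consonants /t/ and /h/, so it deletes. /i/ is a high vowel flanked by voiceless consonants /h/ and /t/, so it deletes. → [mokhftnetht].
/bonuxipasute/: /i/ is a high vowel flanked by voiceless consonants /x/ and /p/, so it deletes. /u/ is a high vowel flanked by voiceless consonants /s/ and /t/, so it deletes. → [bonuxpaste].
/sohabjusagzuzi/: the rule's environment is not met; surfaces unchanged as [sohabjusagzuzi].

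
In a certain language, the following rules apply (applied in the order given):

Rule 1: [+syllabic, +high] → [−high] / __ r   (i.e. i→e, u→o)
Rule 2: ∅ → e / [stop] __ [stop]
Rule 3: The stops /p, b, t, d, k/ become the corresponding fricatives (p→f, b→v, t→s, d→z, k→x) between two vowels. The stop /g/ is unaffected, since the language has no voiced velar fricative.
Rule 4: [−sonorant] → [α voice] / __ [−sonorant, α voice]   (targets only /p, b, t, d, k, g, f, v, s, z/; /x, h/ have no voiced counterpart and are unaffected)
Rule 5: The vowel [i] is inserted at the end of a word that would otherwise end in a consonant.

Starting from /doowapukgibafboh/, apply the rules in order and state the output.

Rule 1 (pre-rhotic lowering): no segment meets the environment; /doowapukgibafboh/ is unchanged.
Rule 2 (stop-cluster e-epenthesis): /k/ and /g/ form a stop–stop cluster, so [e] is inserted between them. /doowapukgibafboh/ → doowapukegibafboh.
Rule 3 (intervocalic spirantization): /p/ is a stop between vowels /a/ and /u/, so it spirantizes to the fricative [f]. /k/ is a stop between vowels /u/ and /e/, so it spirantizes to the fricative [x]. /b/ is a stop between vowels /i/ and /a/, so it spirantizes to the fricative [v]. /doowapukegibafboh/ → doowafuxegivafboh.
Rule 4 (regressive voicing assimilation): /f/ precedes the voiced obstruent /b/, so it voices to [v] by assimilation. /doowafuxegivafboh/ → doowafuxegivavboh.
Rule 5 (final i-epenthesis): the form ends in the consonant /h/, so [i] is inserted word-finally. /doowafuxegivavboh/ → doowafuxegivavbohi.

doowafuxegivavbohi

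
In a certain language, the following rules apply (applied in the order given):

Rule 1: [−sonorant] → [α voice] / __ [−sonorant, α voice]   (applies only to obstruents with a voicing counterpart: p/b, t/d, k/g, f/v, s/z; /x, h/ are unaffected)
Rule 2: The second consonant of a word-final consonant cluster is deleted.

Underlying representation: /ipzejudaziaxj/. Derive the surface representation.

ibzejudaziax

Rule 1 (regressive voicing assimilation): /p/ precedes the voiced obstruent /z/, so it voices to [b] by assimilation. /ipzejudaziaxj/ → ibzejudaziaxj.
Rule 2 (final cluster simplification): /j/ is the second consonant of a word-final cluster /xj/, so it deletes. /ibzejudaziaxj/ → ibzejudaziax.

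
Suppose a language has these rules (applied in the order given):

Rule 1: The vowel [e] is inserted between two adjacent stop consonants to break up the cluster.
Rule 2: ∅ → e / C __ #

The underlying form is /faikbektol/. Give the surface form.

faikebeketole

Rule 1 (stop-cluster e-epenthesis): /k/ and /b/ form a stop–stop cluster, so [e] is inserted between them. /k/ and /t/ form a stop–stop cluster, so [e] is inserted between them. /faikbektol/ → faikebeketol.
Rule 2 (final e-epenthesis): the form ends in the consonant /l/, so [e] is inserted word-finally. /faikebeketol/ → faikebeketole.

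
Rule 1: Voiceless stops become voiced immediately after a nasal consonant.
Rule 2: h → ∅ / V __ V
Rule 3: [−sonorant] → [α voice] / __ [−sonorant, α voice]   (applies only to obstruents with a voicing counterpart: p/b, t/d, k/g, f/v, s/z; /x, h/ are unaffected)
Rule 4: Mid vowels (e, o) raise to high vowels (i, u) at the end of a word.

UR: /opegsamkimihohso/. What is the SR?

Rule 1 (post-nasal voicing): /k/ is a voiceless stop immediately after the nasal /m/, so it voices to [g]. /opegsamkimihohso/ → opegsamgimihohso.
Rule 2 (intervocalic h-deletion): /h/ occurs between vowels /i/ and /o/, so it deletes. /opegsamgimihohso/ → opegsamgimiohso.
Rule 3 (regressive voicing assimilation): /g/ precedes the voiceless obstruent /s/, so it devoices to [k] by assimilation. /opegsamgimiohso/ → opeksamgimiohso.
Rule 4 (final vowel raising): /o/ is a mid vowel in word-final position, so it raises to [u]. /opeksamgimiohso/ → opeksamgimiohsu.

opeksamgimiohsu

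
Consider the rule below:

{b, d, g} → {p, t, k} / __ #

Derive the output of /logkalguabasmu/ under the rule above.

logkalguabasmu

No segment of /logkalguabasmu/ meets the structural description of the rule, so the form surfaces unchanged.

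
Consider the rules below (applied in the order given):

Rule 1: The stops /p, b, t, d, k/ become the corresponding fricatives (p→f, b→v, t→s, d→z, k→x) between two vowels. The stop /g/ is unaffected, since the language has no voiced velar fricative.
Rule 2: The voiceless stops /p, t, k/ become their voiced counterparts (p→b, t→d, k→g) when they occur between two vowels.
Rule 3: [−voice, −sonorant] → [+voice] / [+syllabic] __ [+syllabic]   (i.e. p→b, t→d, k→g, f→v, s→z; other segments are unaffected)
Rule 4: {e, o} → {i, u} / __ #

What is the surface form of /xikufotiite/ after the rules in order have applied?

Rule 1 (intervocalic spirantization): /k/ is a stop between vowels /i/ and /u/, so it spirantizes to the fricative [x]. /t/ is a stop between vowels /o/ and /i/, so it spirantizes to the fricative [s]. /t/ is a stop between vowels /i/ and /e/, so it spirantizes to the fricative [s]. /xikufotiite/ → xixufosiise.
Rule 2 (intervocalic voicing): no segment meets the environment; /xixufosiise/ is unchanged.
Rule 3 (intervocalic voicing): /f/ is a voiceless obstruent between vowels /u/ and /o/, so it voices to [v]. /s/ is a voiceless obstruent between vowels /o/ and /i/, so it voices to [z]. /s/ is a voiceless obstruent between vowels /i/ and /e/, so it voices to [z]. /xixufosiise/ → xixuvoziize.
Rule 4 (final vowel raising): /e/ is a mid vowel in word-final position, so it raises to [i]. /xixuvoziize/ → xixuvoziizi.

xixuvoziizi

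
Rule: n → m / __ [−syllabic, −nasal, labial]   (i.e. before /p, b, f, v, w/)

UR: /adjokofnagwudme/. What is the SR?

adjokofnagwudme

No segment of /adjokofnagwudme/ meets the structural description of the rule, so the form surfaces unchanged.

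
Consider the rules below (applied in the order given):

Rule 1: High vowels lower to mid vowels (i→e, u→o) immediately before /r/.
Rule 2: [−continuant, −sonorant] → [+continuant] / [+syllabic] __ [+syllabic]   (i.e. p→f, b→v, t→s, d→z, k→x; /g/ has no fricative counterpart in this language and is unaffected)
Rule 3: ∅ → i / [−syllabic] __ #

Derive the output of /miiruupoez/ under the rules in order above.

mieruufoezi

Rule 1 (pre-rhotic lowering): /i/ is a high vowel immediately before /r/, so it lowers to [e]. /miiruupoez/ → mieruupoez.
Rule 2 (intervocalic spirantization): /p/ is a stop between vowels /u/ and /o/, so it spirantizes to the fricative [f]. /mieruupoez/ → mieruufoez.
Rule 3 (final i-epenthesis): the form ends in the consonant /z/, so [i] is inserted word-finally. /mieruufoez/ → mieruufoezi.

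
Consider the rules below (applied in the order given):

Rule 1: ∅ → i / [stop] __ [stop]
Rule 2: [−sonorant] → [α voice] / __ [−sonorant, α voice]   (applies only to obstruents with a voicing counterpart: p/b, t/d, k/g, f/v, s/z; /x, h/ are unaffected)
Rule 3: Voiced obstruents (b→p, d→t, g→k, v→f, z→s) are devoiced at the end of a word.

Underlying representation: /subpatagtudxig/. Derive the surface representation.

Rule 1 (stop-cluster i-epenthesis): /b/ and /p/ form a stop–stop cluster, so [i] is inserted between them. /g/ and /t/ form a stop–stop cluster, so [i] is inserted between them. /subpatagtudxig/ → subipatagitudxig.
Rule 2 (regressive voicing assimilation): /d/ precedes the voiceless obstruent /x/, so it devoices to [t] by assimilation. /subipatagitudxig/ → subipatagitutxig.
Rule 3 (final devoicing): /g/ is a voiced obstruent in word-final position, so it devoices to [k]. /subipatagitutxig/ → subipatagitutxik.

subipatagitutxik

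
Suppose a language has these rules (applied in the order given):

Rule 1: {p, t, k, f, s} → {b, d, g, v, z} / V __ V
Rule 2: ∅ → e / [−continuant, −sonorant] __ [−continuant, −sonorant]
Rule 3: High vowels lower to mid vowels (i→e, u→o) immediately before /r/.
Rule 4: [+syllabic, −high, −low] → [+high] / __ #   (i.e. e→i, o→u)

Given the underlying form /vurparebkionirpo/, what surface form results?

vorparebekionerpu

Rule 1 (intervocalic voicing): no segment meets the environment; /vurparebkionirpo/ is unchanged.
Rule 2 (stop-cluster e-epenthesis): /b/ and /k/ form a stop–stop cluster, so [e] is inserted between them. /vurparebkionirpo/ → vurparebekionirpo.
Rule 3 (pre-rhotic lowering): /u/ is a high vowel immediately before /r/, so it lowers to [o]. /i/ is a high vowel immediately before /r/, so it lowers to [e]. /vurparebekionirpo/ → vorparebekionerpo.
Rule 4 (final vowel raising): /o/ is a mid vowel in word-final position, so it raises to [u]. /vorparebekionerpo/ → vorparebekionerpu.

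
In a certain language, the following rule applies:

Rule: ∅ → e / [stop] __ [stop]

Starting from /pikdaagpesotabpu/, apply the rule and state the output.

/k/ and /d/ form a stop–stop cluster, so [e] is inserted between them.
/g/ and /p/ form a stop–stop cluster, so [e] is inserted between them.
/b/ and /p/ form a stop–stop cluster, so [e] is inserted between them.
Surface form: [pikedaagepesotabepu].

pikedaagepesotabepu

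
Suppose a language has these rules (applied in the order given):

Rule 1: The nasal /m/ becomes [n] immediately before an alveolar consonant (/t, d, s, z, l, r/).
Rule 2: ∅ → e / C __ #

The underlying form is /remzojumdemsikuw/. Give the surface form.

renzojundensikuwe

Rule 1 (nasal place assimilation): /m/ precedes the alveolar consonant /z/, so it assimilates in place to [n]. /m/ precedes the alveolar consonant /d/, so it assimilates in place to [n]. /m/ precedes the alveolar consonant /s/, so it assimilates in place to [n]. /remzojumdemsikuw/ → renzojundensikuw.
Rule 2 (final e-epenthesis): the form ends in the consonant /w/, so [e] is inserted word-finally. /renzojundensikuw/ → renzojundensikuwe.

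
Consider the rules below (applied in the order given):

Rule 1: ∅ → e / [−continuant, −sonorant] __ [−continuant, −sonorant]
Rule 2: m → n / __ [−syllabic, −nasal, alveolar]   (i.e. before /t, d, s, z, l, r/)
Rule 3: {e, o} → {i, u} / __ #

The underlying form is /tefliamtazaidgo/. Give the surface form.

tefliantazaidegu

Rule 1 (stop-cluster e-epenthesis): /d/ and /g/ form a stop–stop cluster, so [e] is inserted between them. /tefliamtazaidgo/ → tefliamtazaidego.
Rule 2 (nasal place assimilation): /m/ precedes the alveolar consonant /t/, so it assimilates in place to [n]. /tefliamtazaidego/ → tefliantazaidego.
Rule 3 (final vowel raising): /o/ is a mid vowel in word-final position, so it raises to [u]. /tefliantazaidego/ → tefliantazaidegu.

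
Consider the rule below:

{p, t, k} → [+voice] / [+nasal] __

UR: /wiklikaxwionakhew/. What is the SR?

No segment of /wiklikaxwionakhew/ meets the structural description of the rule, so the form surfaces unchanged.

wiklikaxwionakhew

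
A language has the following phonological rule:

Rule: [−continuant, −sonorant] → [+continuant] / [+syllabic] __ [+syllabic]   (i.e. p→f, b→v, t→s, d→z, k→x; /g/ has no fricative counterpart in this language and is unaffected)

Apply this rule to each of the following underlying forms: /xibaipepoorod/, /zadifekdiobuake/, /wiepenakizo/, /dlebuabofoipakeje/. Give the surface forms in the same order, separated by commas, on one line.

xivaifefoorod, zazifekdiovuaxe, wiefenaxizo, dlevuavofoifaxeje

/xibaipepoorod/: /b/ is a stop between vowels /i/ and /a/, so it spirantizes to the fricative [v]. /p/ is a stop between vowels /i/ and /e/, so it spirantizes to the fricative [f]. /p/ is a stop between vowels /e/ and /o/, so it spirantizes to the fricative [f]. → [xivaifefoorod].
/zadifekdiobuake/: /d/ is a stop between vowels /a/ and /i/, so it spirantizes to the fricative [z]. /b/ is a stop between vowels /o/ and /u/, so it spirantizes to the fricative [v]. /k/ is a stop between vowels /a/ and /e/, so it spirantizes to the fricative [x]. → [zazifekdiovuaxe].
/wiepenakizo/: /p/ is a stop between vowels /e/ and /e/, so it spirantizes to the fricative [f]. /k/ is a stop between vowels /a/ and /i/, so it spirantizes to the fricative [x]. → [wiefenaxizo].
/dlebuabofoipakeje/: /b/ is a stop between vowels /e/ and /u/, so it spirantizes to the fricative [v]. /b/ is a stop between vowels /a/ and /o/, so it spirantizes to the fricative [v]. /p/ is a stop between vowels /i/ and /a/, so it spirantizes to the fricative [f]. /k/ is a stop between vowels /a/ and /e/, so it spirantizes to the fricative [x]. → [dlevuavofoifaxeje].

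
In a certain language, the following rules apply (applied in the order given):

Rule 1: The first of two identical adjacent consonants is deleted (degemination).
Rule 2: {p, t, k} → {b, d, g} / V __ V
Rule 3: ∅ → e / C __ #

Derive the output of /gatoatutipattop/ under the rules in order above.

gadoadudibadope

Rule 1 (degemination): /tt/ is a geminate; the first /t/ deletes. /gatoatutipattop/ → gatoatutipatop.
Rule 2 (intervocalic voicing): /t/ is a voiceless stop between vowels /a/ and /o/, so it voices to [d]. /t/ is a voiceless stop between vowels /a/ and /u/, so it voices to [d]. /t/ is a voiceless stop between vowels /u/ and /i/, so it voices to [d]. /p/ is a voiceless stop between vowels /i/ and /a/, so it voices to [b]. /t/ is a voiceless stop between vowels /a/ and /o/, so it voices to [d]. /gatoatutipatop/ → gadoadudibadop.
Rule 3 (final e-epenthesis): the form ends in the consonant /p/, so [e] is inserted word-finally. /gadoadudibadop/ → gadoadudibadope.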